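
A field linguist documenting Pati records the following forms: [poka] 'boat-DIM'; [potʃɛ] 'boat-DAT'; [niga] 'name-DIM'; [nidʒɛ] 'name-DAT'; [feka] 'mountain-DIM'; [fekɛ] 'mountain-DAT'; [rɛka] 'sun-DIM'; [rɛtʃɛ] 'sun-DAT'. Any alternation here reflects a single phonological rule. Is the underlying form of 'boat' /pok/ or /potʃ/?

/potʃ/

The root 'boat' surfaces as [poka] and [potʃɛ], with a stem-final [k] ~ [tʃ] alternation.
The stem 'mountain' ([feka], [fekɛ]) shows [k] unchanged in both environments, so [k] cannot be basic with [tʃ] derived before the DAT suffix.
Therefore /tʃ/ is basic and [k] is derived by depalatalization (palato-alveolar /tʃ/ and /dʒ/ become [k] and [g] when no front vowel follows).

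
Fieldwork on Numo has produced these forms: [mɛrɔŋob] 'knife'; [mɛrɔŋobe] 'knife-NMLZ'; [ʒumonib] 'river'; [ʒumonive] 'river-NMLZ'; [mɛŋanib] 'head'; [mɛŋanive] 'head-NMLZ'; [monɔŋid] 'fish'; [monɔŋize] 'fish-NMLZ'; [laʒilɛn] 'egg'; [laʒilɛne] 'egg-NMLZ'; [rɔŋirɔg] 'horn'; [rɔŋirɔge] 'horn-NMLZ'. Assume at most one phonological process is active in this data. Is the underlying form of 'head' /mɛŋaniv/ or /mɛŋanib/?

The stem for 'head' ends in [b] in [mɛŋanib] but [v] in [mɛŋanive].
Compare 'knife', with invariant [b] in [mɛrɔŋob] and [mɛrɔŋobe]: an analysis with underlying /b/ and a rule producing [v] before the NMLZ suffix would wrongly predict alternation here too.
So /v/ is underlying, and a rule of word-final hardening — voiced fricatives become stops word-finally — gives [b].

/mɛŋaniv/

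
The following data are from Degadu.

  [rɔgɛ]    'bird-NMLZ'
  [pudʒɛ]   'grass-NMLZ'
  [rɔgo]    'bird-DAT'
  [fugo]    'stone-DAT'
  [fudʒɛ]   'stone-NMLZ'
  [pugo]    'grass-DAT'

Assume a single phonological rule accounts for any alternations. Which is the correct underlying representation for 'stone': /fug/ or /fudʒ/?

/fudʒ/

The root 'stone' surfaces as [fudʒɛ] and [fugo], with a stem-final [dʒ] ~ [g] alternation.
The stem 'bird' ([rɔgɛ], [rɔgo]) shows [g] unchanged in both environments, so [g] cannot be basic with [dʒ] derived before the NMLZ suffix.
The alternation reflects depalatalization: palato-alveolar /dʒ/ becomes [g] when no front vowel follows. /dʒ/ is underlying.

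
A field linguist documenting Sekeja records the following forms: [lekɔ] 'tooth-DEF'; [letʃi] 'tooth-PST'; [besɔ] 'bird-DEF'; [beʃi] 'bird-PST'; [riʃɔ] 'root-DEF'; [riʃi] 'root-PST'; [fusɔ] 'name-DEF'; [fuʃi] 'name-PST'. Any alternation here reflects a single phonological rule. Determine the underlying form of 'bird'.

'bird' shows [s] ~ [ʃ] at the end of the stem ([besɔ] vs [beʃi]).
The stem 'root' ([riʃɔ], [riʃi]) shows [ʃ] unchanged in both environments, so [ʃ] cannot be basic with [s] derived before the DEF suffix.
The underlying segment must be /s/; /k/ and /s/ become palato-alveolar [tʃ] and [ʃ] before a front vowel, yielding [ʃ] there.

/bes/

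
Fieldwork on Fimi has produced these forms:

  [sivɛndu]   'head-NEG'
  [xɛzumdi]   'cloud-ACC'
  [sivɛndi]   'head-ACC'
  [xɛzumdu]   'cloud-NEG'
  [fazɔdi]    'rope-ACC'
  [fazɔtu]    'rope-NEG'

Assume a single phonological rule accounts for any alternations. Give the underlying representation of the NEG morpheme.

The NEG morpheme has two allomorphs, [-du] and [-tu].
By contrast the ACC suffix keeps its initial [d] throughout — that segment must be underlying.
The NEG suffix is therefore /-tu/ underlyingly, with post-nasal voicing: voiceless stops become voiced after a nasal.

/-tu/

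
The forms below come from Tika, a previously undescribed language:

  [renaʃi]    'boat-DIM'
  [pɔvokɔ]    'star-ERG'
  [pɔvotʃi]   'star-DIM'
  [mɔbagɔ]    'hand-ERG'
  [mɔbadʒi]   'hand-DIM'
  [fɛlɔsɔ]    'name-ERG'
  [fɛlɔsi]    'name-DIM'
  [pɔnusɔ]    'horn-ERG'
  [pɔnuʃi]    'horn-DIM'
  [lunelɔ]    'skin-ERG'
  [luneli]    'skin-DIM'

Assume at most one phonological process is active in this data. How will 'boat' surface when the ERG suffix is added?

The root 'horn' surfaces as [pɔnusɔ] and [pɔnuʃi], with a stem-final [s] ~ [ʃ] alternation.
But 'name' keeps [s] in both environments ([fɛlɔsɔ], [fɛlɔsi]), so there is no rule changing /s/ to [ʃ] before the DIM suffix.
So /ʃ/ is underlying, and a rule of depalatalization — palato-alveolar /tʃ/, /dʒ/ and /ʃ/ become [k], [g] and [s] when no front vowel follows — gives [s].
The one attested form of 'boat', [renaʃi], shows underlying /renaʃ/. Applying the same rule when no front vowel follows gives [renasɔ].

[renasɔ]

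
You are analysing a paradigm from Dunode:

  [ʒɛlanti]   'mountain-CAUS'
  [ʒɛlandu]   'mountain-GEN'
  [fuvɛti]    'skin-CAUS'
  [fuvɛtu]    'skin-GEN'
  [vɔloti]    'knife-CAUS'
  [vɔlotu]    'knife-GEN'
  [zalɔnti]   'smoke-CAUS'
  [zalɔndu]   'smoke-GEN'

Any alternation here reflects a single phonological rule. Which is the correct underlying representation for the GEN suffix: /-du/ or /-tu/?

The GEN suffix surfaces as [-du] and [-tu], depending on the final segment of the stem.
The CAUS suffix, which begins with [t], is invariant after every stem; so [t] is not altered by any rule here.
So the underlying form is /-du/, and voiced stops become voiceless after a vowel.

/-du/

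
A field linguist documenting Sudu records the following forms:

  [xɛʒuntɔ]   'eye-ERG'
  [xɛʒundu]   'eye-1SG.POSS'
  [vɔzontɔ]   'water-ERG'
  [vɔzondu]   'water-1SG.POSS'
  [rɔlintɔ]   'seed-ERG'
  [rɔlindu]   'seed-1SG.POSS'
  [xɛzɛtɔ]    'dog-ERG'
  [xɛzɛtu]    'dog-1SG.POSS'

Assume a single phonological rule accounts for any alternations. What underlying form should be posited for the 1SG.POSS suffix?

/-du/

The 1SG.POSS morpheme has two allomorphs, [-du] and [-tu].
The ERG suffix, which begins with [t], is invariant after every stem; so [t] is not altered by any rule here.
So the underlying form is /-du/, and voiced stops become voiceless after a vowel.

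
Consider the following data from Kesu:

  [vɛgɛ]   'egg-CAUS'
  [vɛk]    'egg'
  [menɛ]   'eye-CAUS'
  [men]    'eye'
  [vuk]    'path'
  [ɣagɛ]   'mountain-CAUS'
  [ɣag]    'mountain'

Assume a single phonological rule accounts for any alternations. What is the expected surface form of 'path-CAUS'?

The stem for 'egg' ends in [g] in [vɛgɛ] but [k] in [vɛk].
The stem 'mountain' ([ɣagɛ], [ɣag]) shows [g] unchanged in both environments, so [g] cannot be basic with [k] derived in isolation.
So /k/ is underlying, and a rule of intervocalic voicing — voiceless stops become voiced between vowels — gives [g].
The one attested form of 'path', [vuk], shows underlying /vuk/. Applying the same rule between vowels gives [vugɛ].

[vugɛ]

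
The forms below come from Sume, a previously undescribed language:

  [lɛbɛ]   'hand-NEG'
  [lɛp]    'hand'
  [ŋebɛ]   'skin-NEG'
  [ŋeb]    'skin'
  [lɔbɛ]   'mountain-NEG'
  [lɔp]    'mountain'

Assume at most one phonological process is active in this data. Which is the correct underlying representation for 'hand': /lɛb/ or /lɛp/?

'hand' shows [b] ~ [p] at the end of the stem ([lɛbɛ] vs [lɛp]).
The stem 'skin' ([ŋebɛ], [ŋeb]) shows [b] unchanged in both environments, so [b] cannot be basic with [p] derived in isolation.
Therefore /p/ is basic and [b] is derived by intervocalic voicing (voiceless stops become voiced between vowels).

/lɛp/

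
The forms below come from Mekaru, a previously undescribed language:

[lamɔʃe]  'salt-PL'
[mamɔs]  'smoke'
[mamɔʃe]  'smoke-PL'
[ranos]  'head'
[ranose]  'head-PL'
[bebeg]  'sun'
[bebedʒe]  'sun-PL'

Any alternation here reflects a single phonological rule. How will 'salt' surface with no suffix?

'smoke' shows [s] ~ [ʃ] at the end of the stem ([mamɔs] vs [mamɔʃe]).
The stem 'head' ([ranos], [ranose]) shows [s] unchanged in both environments, so [s] cannot be basic with [ʃ] derived before the PL suffix.
Therefore /ʃ/ is basic and [s] is derived by depalatalization (palato-alveolar /dʒ/ and /ʃ/ become [g] and [s] when no front vowel follows).
From [lamɔʃe] the stem 'salt' is /lamɔʃ/; when no front vowel follows this yields [lamɔs].

[lamɔs]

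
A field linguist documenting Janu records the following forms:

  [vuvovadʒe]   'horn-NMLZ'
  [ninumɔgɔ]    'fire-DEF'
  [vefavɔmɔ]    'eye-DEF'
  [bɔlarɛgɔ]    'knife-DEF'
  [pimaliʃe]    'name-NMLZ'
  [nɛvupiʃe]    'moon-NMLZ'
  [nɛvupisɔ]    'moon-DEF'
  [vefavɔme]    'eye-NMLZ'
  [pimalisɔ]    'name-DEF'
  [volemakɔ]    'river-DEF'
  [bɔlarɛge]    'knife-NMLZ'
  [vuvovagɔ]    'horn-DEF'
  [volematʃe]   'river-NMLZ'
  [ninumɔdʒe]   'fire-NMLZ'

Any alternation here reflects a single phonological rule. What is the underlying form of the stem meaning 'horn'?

/vuvovadʒ/

In [vuvovadʒe] and [vuvovagɔ] the final segment of 'horn' alternates: [dʒ] ~ [g].
The stem 'knife' ([bɔlarɛge], [bɔlarɛgɔ]) shows [g] unchanged in both environments, so [g] cannot be basic with [dʒ] derived before the NMLZ suffix.
Therefore /dʒ/ is basic and [g] is derived by depalatalization (palato-alveolar /tʃ/, /dʒ/ and /ʃ/ become [k], [g] and [s] when no front vowel follows).
Hence 'horn' is /vuvovadʒ/ underlyingly.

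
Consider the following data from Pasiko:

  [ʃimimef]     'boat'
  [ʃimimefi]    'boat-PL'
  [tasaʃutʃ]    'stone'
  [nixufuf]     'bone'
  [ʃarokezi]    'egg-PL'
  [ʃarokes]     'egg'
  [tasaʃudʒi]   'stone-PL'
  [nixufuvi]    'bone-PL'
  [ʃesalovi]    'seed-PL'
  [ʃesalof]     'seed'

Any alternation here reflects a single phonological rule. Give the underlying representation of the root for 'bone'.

/nixufuv/

In [nixufuvi] and [nixufuf] the final segment of 'bone' alternates: [v] ~ [f].
But 'boat' keeps [f] in both environments ([ʃimimefi], [ʃimimef]), so there is no rule changing /f/ to [v] before the PL suffix.
So /v/ is underlying, and a rule of word-final obstruent devoicing — voiced obstruents become voiceless word-finally — gives [f].
So 'bone' = /nixufuv/.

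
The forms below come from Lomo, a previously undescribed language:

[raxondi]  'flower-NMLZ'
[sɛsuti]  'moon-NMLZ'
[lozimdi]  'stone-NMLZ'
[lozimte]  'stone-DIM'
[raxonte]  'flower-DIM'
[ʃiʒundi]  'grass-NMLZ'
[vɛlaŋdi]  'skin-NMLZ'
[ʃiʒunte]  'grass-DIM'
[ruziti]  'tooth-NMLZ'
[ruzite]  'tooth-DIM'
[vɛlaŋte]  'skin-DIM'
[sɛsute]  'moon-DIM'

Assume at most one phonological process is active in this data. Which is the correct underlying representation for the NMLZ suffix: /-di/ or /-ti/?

/-di/

The NMLZ suffix surfaces as [-di] and [-ti], depending on the final segment of the stem.
The DIM suffix, which begins with [t], is invariant after every stem; so [t] is not altered by any rule here.
The NMLZ suffix is therefore /-di/ underlyingly, with post-vocalic devoicing: voiced stops become voiceless after a vowel.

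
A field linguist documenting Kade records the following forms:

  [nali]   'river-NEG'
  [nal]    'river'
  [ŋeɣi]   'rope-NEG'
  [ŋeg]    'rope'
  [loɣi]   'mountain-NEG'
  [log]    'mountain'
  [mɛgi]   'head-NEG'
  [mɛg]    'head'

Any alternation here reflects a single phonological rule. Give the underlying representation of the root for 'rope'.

The root 'rope' surfaces as [ŋeɣi] and [ŋeg], with a stem-final [ɣ] ~ [g] alternation.
But 'head' keeps [g] in both environments ([mɛgi], [mɛg]), so there is no rule changing /g/ to [ɣ] before the NEG suffix.
The alternation reflects word-final hardening: voiced fricatives become stops word-finally. /ɣ/ is underlying.

/ŋeɣ/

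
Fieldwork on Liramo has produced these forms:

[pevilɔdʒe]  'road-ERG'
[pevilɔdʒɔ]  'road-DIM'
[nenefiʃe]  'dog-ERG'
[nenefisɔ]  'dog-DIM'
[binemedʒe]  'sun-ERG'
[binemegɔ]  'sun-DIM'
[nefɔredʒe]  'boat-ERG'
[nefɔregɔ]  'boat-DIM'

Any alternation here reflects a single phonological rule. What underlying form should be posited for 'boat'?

/nefɔreg/

The stem for 'boat' ends in [dʒ] in [nefɔredʒe] but [g] in [nefɔregɔ].
The stem 'road' ([pevilɔdʒe], [pevilɔdʒɔ]) shows [dʒ] unchanged in both environments, so [dʒ] cannot be basic with [g] derived before the DIM suffix.
The alternation reflects palatalization before a front vowel: /g/ and /s/ become palato-alveolar [dʒ] and [ʃ] before a front vowel. /g/ is underlying.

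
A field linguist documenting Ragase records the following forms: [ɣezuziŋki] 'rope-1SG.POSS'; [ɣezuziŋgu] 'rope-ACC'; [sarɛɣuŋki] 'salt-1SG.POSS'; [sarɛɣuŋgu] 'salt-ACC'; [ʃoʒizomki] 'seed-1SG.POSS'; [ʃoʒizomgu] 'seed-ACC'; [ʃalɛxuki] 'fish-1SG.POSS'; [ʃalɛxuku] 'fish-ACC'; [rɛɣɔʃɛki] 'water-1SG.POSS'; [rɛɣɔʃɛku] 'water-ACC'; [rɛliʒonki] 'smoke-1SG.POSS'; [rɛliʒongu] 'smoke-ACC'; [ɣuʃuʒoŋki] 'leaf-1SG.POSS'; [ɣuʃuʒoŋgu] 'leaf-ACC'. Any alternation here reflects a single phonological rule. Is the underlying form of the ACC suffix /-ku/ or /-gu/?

The ACC morpheme has two allomorphs, [-gu] and [-ku].
By contrast the 1SG.POSS suffix keeps its initial [k] throughout — that segment must be underlying.
The ACC suffix is therefore /-gu/ underlyingly, with post-vocalic devoicing: voiced stops become voiceless after a vowel.

/-gu/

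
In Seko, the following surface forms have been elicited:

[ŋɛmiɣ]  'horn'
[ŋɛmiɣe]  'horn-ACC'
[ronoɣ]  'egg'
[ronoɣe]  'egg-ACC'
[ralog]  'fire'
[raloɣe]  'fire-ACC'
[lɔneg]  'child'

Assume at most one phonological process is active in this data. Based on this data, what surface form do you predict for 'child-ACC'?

[lɔneɣe]

'fire' shows [g] ~ [ɣ] at the end of the stem ([ralog] vs [raloɣe]).
Compare 'horn', with invariant [ɣ] in [ŋɛmiɣ] and [ŋɛmiɣe]: an analysis with underlying /ɣ/ and a rule producing [g] in isolation would wrongly predict alternation here too.
The underlying segment must be /g/; voiced stops become fricatives between vowels, yielding [ɣ] there.
The one attested form of 'child', [lɔneg], shows underlying /lɔneg/. Applying the same rule between vowels gives [lɔneɣe].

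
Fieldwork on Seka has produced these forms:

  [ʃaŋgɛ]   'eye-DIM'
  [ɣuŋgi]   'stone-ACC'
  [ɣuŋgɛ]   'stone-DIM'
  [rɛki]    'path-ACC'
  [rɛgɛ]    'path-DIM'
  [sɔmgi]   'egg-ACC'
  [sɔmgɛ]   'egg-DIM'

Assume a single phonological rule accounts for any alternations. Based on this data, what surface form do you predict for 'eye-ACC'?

The ACC morpheme has two allomorphs, [-gi] and [-ki].
The DIM suffix, which begins with [g], is invariant after every stem; so [g] is not altered by any rule here.
The ACC suffix is therefore /-ki/ underlyingly, with post-nasal voicing: voiceless stops become voiced after a nasal.
After 'eye', which ends in a nasal, the suffix surfaces as [-gi], giving [ʃaŋgi].

[ʃaŋgi]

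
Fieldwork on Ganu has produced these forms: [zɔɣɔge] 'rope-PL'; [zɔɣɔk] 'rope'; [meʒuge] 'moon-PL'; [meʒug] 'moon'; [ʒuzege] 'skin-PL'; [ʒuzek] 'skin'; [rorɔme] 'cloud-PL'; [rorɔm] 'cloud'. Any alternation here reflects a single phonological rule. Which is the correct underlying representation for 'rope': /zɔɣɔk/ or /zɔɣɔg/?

The root 'rope' surfaces as [zɔɣɔge] and [zɔɣɔk], with a stem-final [g] ~ [k] alternation.
Compare 'moon', with invariant [g] in [meʒuge] and [meʒug]: an analysis with underlying /g/ and a rule producing [k] in isolation would wrongly predict alternation here too.
The alternation reflects intervocalic voicing: voiceless stops become voiced between vowels. /k/ is underlying.

/zɔɣɔk/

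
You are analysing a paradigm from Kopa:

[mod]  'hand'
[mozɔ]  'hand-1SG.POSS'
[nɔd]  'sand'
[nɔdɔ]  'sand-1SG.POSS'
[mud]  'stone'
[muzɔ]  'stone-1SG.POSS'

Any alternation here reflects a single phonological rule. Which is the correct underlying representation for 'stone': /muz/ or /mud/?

/muz/

In [mud] and [muzɔ] the final segment of 'stone' alternates: [d] ~ [z].
But 'sand' keeps [d] in both environments ([nɔd], [nɔdɔ]), so there is no rule changing /d/ to [z] before the 1SG.POSS suffix.
So /z/ is underlying, and a rule of word-final hardening — voiced fricatives become stops word-finally — gives [d].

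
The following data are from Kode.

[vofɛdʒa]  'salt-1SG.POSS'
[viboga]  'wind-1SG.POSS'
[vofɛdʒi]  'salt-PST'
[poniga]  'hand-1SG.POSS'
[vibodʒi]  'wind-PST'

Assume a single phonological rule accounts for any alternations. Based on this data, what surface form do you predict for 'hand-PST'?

'wind' shows [dʒ] ~ [g] at the end of the stem ([vibodʒi] vs [viboga]).
Compare 'salt', with invariant [dʒ] in [vofɛdʒi] and [vofɛdʒa]: an analysis with underlying /dʒ/ and a rule producing [g] before the 1SG.POSS suffix would wrongly predict alternation here too.
The alternation reflects palatalization before a front vowel: /g/ becomes palato-alveolar [dʒ] before a front vowel. /g/ is underlying.
The one attested form of 'hand', [poniga], shows underlying /ponig/. Applying the same rule before a front vowel gives [ponidʒi].

[ponidʒi]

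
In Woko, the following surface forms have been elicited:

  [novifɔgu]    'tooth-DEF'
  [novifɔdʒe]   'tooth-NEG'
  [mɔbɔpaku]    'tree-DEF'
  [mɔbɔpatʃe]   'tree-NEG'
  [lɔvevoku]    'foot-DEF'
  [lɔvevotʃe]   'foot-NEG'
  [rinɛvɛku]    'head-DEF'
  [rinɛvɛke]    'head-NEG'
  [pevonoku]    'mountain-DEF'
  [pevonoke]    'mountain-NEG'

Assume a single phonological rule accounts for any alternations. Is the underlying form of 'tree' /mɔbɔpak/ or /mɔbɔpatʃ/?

The stem for 'tree' ends in [k] in [mɔbɔpaku] but [tʃ] in [mɔbɔpatʃe].
Compare 'head', with invariant [k] in [rinɛvɛku] and [rinɛvɛke]: an analysis with underlying /k/ and a rule producing [tʃ] before the NEG suffix would wrongly predict alternation here too.
So /tʃ/ is underlying, and a rule of depalatalization — palato-alveolar /tʃ/ and /dʒ/ become [k] and [g] when no front vowel follows — gives [k].

/mɔbɔpatʃ/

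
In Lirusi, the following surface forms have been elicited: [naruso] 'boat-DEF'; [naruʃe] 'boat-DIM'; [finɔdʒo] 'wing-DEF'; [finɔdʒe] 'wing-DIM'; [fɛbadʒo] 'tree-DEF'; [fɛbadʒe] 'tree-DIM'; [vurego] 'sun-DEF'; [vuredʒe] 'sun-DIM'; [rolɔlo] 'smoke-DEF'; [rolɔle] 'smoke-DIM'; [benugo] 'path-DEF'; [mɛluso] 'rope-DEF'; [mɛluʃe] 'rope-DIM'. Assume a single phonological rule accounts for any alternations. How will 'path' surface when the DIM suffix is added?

The root 'sun' surfaces as [vurego] and [vuredʒe], with a stem-final [g] ~ [dʒ] alternation.
If /dʒ/ were underlying and a rule turned it into [g] before the DEF suffix, 'tree' would also alternate; but it has [dʒ] in both [fɛbadʒo] and [fɛbadʒe].
So /g/ is underlying, and a rule of palatalization before a front vowel — /g/ and /s/ become palato-alveolar [dʒ] and [ʃ] before a front vowel — gives [dʒ].
The one attested form of 'path', [benugo], shows underlying /benug/. Applying the same rule before a front vowel gives [benudʒe].

[benudʒe]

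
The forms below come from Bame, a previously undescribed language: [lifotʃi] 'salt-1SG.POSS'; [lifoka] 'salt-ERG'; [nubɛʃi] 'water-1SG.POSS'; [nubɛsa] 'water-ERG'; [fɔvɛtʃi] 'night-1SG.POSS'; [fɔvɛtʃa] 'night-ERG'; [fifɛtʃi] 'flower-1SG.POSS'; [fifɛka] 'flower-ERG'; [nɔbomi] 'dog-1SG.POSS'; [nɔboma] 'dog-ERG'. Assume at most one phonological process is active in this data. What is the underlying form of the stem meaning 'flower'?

/fifɛk/

'flower' shows [tʃ] ~ [k] at the end of the stem ([fifɛtʃi] vs [fifɛka]).
If /tʃ/ were underlying and a rule turned it into [k] before the ERG suffix, 'night' would also alternate; but it has [tʃ] in both [fɔvɛtʃi] and [fɔvɛtʃa].
The underlying segment must be /k/; /k/ and /s/ become palato-alveolar [tʃ] and [ʃ] before a front vowel, yielding [tʃ] there.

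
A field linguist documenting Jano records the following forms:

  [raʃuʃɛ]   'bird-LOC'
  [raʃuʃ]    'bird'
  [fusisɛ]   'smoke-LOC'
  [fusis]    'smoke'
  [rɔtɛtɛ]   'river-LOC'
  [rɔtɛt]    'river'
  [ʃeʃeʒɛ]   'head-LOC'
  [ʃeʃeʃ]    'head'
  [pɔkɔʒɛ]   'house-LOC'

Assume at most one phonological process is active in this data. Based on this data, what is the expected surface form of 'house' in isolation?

[pɔkɔʃ]

In [ʃeʃeʒɛ] and [ʃeʃeʃ] the final segment of 'head' alternates: [ʒ] ~ [ʃ].
Compare 'bird', with invariant [ʃ] in [raʃuʃɛ] and [raʃuʃ]: an analysis with underlying /ʃ/ and a rule producing [ʒ] before the LOC suffix would wrongly predict alternation here too.
The alternation reflects word-final obstruent devoicing: voiced obstruents become voiceless word-finally. /ʒ/ is underlying.
The one attested form of 'house', [pɔkɔʒɛ], shows underlying /pɔkɔʒ/. Applying the same rule word-finally gives [pɔkɔʃ].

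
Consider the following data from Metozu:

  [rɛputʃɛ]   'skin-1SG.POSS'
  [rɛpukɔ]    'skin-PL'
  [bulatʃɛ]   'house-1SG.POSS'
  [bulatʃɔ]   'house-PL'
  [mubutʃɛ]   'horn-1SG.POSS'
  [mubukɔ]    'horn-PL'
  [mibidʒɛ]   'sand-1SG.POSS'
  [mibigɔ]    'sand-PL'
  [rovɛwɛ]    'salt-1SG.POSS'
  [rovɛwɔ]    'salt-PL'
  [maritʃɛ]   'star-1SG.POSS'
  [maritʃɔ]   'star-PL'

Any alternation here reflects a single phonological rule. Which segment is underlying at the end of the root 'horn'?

/k/

'horn' shows [tʃ] ~ [k] at the end of the stem ([mubutʃɛ] vs [mubukɔ]).
Compare 'star', with invariant [tʃ] in [maritʃɛ] and [maritʃɔ]: an analysis with underlying /tʃ/ and a rule producing [k] before the PL suffix would wrongly predict alternation here too.
The underlying segment must be /k/; /k/ and /g/ become palato-alveolar [tʃ] and [dʒ] before a front vowel, yielding [tʃ] there.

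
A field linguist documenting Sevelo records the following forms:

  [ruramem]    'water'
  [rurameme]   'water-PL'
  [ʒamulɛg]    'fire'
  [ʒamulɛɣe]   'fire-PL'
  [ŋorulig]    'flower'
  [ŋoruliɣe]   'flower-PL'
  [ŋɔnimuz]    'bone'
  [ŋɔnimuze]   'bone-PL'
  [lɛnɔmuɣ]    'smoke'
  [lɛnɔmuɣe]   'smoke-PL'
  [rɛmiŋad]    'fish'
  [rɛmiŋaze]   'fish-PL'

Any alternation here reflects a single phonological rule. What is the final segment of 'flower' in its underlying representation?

/g/

The root 'flower' surfaces as [ŋorulig] and [ŋoruliɣe], with a stem-final [g] ~ [ɣ] alternation.
Compare 'smoke', with invariant [ɣ] in [lɛnɔmuɣ] and [lɛnɔmuɣe]: an analysis with underlying /ɣ/ and a rule producing [g] in isolation would wrongly predict alternation here too.
So /g/ is underlying, and a rule of intervocalic spirantization — voiced stops become fricatives between vowels — gives [ɣ].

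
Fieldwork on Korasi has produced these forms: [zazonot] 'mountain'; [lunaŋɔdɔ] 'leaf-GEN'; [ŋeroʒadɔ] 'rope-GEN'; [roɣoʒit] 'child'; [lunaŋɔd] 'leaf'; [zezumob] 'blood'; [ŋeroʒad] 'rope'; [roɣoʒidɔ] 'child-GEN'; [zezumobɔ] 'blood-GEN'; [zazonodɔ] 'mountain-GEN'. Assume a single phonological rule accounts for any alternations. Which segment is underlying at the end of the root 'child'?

The root 'child' surfaces as [roɣoʒidɔ] and [roɣoʒit], with a stem-final [d] ~ [t] alternation.
The stem 'rope' ([ŋeroʒadɔ], [ŋeroʒad]) shows [d] unchanged in both environments, so [d] cannot be basic with [t] derived in isolation.
Therefore /t/ is basic and [d] is derived by intervocalic voicing (voiceless stops become voiced between vowels).

/t/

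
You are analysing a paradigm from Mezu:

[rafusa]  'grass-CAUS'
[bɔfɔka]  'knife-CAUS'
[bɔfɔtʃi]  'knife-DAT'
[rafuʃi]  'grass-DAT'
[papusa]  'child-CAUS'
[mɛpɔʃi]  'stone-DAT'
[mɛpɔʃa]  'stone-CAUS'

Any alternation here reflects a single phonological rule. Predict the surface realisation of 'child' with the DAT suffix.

[papuʃi]

'grass' shows [s] ~ [ʃ] at the end of the stem ([rafusa] vs [rafuʃi]).
If /ʃ/ were underlying and a rule turned it into [s] before the CAUS suffix, 'stone' would also alternate; but it has [ʃ] in both [mɛpɔʃa] and [mɛpɔʃi].
Therefore /s/ is basic and [ʃ] is derived by palatalization before a front vowel (/k/ and /s/ become palato-alveolar [tʃ] and [ʃ] before a front vowel).
From [papusa] the stem 'child' is /papus/; before a front vowel this yields [papuʃi].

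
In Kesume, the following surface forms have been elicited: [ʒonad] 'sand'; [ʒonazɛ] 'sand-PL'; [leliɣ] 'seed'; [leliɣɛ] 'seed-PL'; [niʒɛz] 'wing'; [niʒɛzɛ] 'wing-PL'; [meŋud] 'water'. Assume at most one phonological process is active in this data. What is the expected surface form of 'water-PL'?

The stem for 'sand' ends in [d] in [ʒonad] but [z] in [ʒonazɛ].
Compare 'wing', with invariant [z] in [niʒɛz] and [niʒɛzɛ]: an analysis with underlying /z/ and a rule producing [d] in isolation would wrongly predict alternation here too.
Therefore /d/ is basic and [z] is derived by intervocalic spirantization (voiced stops become fricatives between vowels).
From [meŋud] the stem 'water' is /meŋud/; between vowels this yields [meŋuzɛ].

[meŋuzɛ]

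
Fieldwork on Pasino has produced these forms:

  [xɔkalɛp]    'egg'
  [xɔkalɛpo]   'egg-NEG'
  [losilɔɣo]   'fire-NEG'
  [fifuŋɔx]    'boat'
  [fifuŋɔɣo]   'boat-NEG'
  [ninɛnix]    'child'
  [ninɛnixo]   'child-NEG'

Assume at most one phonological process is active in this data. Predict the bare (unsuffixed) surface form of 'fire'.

[losilɔx]

In [fifuŋɔx] and [fifuŋɔɣo] the final segment of 'boat' alternates: [x] ~ [ɣ].
If /x/ were underlying and a rule turned it into [ɣ] before the NEG suffix, 'child' would also alternate; but it has [x] in both [ninɛnix] and [ninɛnixo].
Therefore /ɣ/ is basic and [x] is derived by word-final obstruent devoicing (voiced obstruents become voiceless word-finally).
The one attested form of 'fire', [losilɔɣo], shows underlying /losilɔɣ/. Applying the same rule word-finally gives [losilɔx].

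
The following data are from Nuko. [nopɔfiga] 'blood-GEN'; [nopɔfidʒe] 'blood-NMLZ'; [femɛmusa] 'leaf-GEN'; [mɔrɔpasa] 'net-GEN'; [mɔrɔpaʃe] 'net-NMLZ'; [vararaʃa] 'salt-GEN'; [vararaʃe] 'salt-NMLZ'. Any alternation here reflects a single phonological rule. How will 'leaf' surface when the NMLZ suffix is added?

In [mɔrɔpasa] and [mɔrɔpaʃe] the final segment of 'net' alternates: [s] ~ [ʃ].
The stem 'salt' ([vararaʃa], [vararaʃe]) shows [ʃ] unchanged in both environments, so [ʃ] cannot be basic with [s] derived before the GEN suffix.
The underlying segment must be /s/; /g/ and /s/ become palato-alveolar [dʒ] and [ʃ] before a front vowel, yielding [ʃ] there.
The one attested form of 'leaf', [femɛmusa], shows underlying /femɛmus/. Applying the same rule before a front vowel gives [femɛmuʃe].

[femɛmuʃe]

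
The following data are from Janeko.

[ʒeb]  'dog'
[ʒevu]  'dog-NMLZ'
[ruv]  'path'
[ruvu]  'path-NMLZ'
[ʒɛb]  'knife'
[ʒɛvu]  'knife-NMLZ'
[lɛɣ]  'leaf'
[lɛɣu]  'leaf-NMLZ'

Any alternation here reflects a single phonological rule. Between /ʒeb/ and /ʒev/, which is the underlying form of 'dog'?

/ʒeb/

In [ʒeb] and [ʒevu] the final segment of 'dog' alternates: [b] ~ [v].
But 'path' keeps [v] in both environments ([ruv], [ruvu]), so there is no rule changing /v/ to [b] in isolation.
The underlying segment must be /b/; voiced stops become fricatives between vowels, yielding [v] there.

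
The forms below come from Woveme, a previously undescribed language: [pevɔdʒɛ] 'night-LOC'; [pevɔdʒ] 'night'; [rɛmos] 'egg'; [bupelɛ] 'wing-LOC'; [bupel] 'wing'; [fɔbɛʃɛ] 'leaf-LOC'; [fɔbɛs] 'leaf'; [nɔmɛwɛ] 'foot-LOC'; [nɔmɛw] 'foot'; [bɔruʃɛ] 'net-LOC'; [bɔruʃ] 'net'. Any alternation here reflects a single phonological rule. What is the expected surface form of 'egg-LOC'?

The stem for 'leaf' ends in [ʃ] in [fɔbɛʃɛ] but [s] in [fɔbɛs].
The stem 'net' ([bɔruʃɛ], [bɔruʃ]) shows [ʃ] unchanged in both environments, so [ʃ] cannot be basic with [s] derived in isolation.
Therefore /s/ is basic and [ʃ] is derived by palatalization before a front vowel (/s/ becomes palato-alveolar [ʃ] before a front vowel).
From [rɛmos] the stem 'egg' is /rɛmos/; before a front vowel this yields [rɛmoʃɛ].

[rɛmoʃɛ]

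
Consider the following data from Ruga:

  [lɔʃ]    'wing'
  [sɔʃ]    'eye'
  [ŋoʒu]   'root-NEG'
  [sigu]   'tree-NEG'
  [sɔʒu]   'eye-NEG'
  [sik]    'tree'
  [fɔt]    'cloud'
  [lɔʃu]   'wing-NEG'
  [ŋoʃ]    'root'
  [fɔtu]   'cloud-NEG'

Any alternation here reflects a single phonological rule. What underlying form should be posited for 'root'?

The stem for 'root' ends in [ʃ] in [ŋoʃ] but [ʒ] in [ŋoʒu].
Compare 'wing', with invariant [ʃ] in [lɔʃ] and [lɔʃu]: an analysis with underlying /ʃ/ and a rule producing [ʒ] before the NEG suffix would wrongly predict alternation here too.
Therefore /ʒ/ is basic and [ʃ] is derived by word-final obstruent devoicing (voiced obstruents become voiceless word-finally).
The underlying form of 'root' is therefore /ŋoʒ/.

/ŋoʒ/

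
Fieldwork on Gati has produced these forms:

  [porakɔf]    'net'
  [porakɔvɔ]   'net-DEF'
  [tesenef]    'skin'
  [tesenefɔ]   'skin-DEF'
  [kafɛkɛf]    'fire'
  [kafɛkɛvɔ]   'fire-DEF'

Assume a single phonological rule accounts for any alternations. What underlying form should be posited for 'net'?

'net' shows [f] ~ [v] at the end of the stem ([porakɔf] vs [porakɔvɔ]).
But 'skin' keeps [f] in both environments ([tesenef], [tesenefɔ]), so there is no rule changing /f/ to [v] before the DEF suffix.
The alternation reflects word-final obstruent devoicing: voiced obstruents become voiceless word-finally. /v/ is underlying.

/porakɔv/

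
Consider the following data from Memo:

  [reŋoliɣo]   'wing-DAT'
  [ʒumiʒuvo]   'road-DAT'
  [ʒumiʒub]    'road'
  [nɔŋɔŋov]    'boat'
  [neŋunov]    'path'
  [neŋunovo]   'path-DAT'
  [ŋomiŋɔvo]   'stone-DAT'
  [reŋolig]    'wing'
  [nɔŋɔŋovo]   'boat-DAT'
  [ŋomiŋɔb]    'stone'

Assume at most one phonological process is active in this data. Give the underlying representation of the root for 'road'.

The stem for 'road' ends in [v] in [ʒumiʒuvo] but [b] in [ʒumiʒub].
If /v/ were underlying and a rule turned it into [b] in isolation, 'boat' would also alternate; but it has [v] in both [nɔŋɔŋovo] and [nɔŋɔŋov].
So /b/ is underlying, and a rule of intervocalic spirantization — voiced stops become fricatives between vowels — gives [v].

/ʒumiʒub/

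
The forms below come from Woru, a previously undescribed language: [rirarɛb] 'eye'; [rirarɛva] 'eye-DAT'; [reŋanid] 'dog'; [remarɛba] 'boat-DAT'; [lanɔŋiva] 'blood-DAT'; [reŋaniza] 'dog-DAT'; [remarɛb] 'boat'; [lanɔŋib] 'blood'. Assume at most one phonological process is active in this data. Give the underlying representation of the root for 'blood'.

/lanɔŋiv/

In [lanɔŋiva] and [lanɔŋib] the final segment of 'blood' alternates: [v] ~ [b].
The stem 'boat' ([remarɛba], [remarɛb]) shows [b] unchanged in both environments, so [b] cannot be basic with [v] derived before the DAT suffix.
The alternation reflects word-final hardening: voiced fricatives become stops word-finally. /v/ is underlying.
Hence 'blood' is /lanɔŋiv/ underlyingly.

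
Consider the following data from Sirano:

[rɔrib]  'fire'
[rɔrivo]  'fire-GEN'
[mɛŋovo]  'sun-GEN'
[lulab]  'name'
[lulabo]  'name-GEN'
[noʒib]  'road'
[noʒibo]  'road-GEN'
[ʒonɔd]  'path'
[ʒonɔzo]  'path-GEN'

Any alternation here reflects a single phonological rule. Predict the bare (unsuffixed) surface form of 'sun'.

The stem for 'fire' ends in [b] in [rɔrib] but [v] in [rɔrivo].
Compare 'road', with invariant [b] in [noʒib] and [noʒibo]: an analysis with underlying /b/ and a rule producing [v] before the GEN suffix would wrongly predict alternation here too.
Therefore /v/ is basic and [b] is derived by word-final hardening (voiced fricatives become stops word-finally).
The one attested form of 'sun', [mɛŋovo], shows underlying /mɛŋov/. Applying the same rule word-finally gives [mɛŋob].

[mɛŋob]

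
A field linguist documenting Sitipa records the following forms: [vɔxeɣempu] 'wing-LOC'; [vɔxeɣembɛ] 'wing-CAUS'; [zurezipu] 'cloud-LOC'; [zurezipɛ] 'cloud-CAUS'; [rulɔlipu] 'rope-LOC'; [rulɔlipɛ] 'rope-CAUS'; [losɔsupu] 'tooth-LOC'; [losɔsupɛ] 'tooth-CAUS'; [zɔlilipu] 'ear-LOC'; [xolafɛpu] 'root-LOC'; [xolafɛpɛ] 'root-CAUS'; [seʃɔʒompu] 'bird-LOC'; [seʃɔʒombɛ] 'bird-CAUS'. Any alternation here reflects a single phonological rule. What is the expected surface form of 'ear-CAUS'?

The CAUS morpheme has two allomorphs, [-bɛ] and [-pɛ].
By contrast the LOC suffix keeps its initial [p] throughout — that segment must be underlying.
The CAUS suffix is therefore /-bɛ/ underlyingly, with post-vocalic devoicing: voiced stops become voiceless after a vowel.
After 'ear', which ends in a vowel, the suffix surfaces as [-pɛ], giving [zɔlilipɛ].

[zɔlilipɛ]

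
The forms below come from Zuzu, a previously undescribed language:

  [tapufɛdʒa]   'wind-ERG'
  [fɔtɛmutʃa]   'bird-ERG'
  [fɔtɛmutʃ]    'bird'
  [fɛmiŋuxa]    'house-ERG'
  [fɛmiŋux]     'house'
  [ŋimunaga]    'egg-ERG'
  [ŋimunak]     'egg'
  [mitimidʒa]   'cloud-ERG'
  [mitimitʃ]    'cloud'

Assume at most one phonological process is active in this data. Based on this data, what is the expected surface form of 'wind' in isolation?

[tapufɛtʃ]

The root 'cloud' surfaces as [mitimidʒa] and [mitimitʃ], with a stem-final [dʒ] ~ [tʃ] alternation.
The stem 'bird' ([fɔtɛmutʃa], [fɔtɛmutʃ]) shows [tʃ] unchanged in both environments, so [tʃ] cannot be basic with [dʒ] derived before the ERG suffix.
The alternation reflects word-final obstruent devoicing: voiced obstruents become voiceless word-finally. /dʒ/ is underlying.
From [tapufɛdʒa] the stem 'wind' is /tapufɛdʒ/; word-finally this yields [tapufɛtʃ].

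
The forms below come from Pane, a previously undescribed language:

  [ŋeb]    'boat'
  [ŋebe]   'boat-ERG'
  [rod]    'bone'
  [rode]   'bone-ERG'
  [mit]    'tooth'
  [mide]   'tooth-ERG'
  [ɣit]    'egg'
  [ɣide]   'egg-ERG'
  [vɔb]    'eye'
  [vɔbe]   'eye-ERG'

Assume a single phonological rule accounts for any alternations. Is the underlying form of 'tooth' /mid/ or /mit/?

The stem for 'tooth' ends in [t] in [mit] but [d] in [mide].
Compare 'bone', with invariant [d] in [rod] and [rode]: an analysis with underlying /d/ and a rule producing [t] in isolation would wrongly predict alternation here too.
So /t/ is underlying, and a rule of intervocalic voicing — voiceless stops become voiced between vowels — gives [d].

/mit/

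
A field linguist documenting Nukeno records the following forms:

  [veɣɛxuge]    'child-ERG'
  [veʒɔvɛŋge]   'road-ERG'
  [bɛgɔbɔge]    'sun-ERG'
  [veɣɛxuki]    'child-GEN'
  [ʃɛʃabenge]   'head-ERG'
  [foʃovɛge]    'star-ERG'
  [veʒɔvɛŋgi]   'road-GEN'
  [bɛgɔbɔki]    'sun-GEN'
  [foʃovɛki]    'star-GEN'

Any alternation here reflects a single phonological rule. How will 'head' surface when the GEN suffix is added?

[ʃɛʃabengi]

The GEN suffix surfaces as [-gi] and [-ki], depending on the final segment of the stem.
The ERG suffix, which begins with [g], is invariant after every stem; so [g] is not altered by any rule here.
The GEN suffix is therefore /-ki/ underlyingly, with post-nasal voicing: voiceless stops become voiced after a nasal.
After 'head', which ends in a nasal, the suffix surfaces as [-gi], giving [ʃɛʃabengi].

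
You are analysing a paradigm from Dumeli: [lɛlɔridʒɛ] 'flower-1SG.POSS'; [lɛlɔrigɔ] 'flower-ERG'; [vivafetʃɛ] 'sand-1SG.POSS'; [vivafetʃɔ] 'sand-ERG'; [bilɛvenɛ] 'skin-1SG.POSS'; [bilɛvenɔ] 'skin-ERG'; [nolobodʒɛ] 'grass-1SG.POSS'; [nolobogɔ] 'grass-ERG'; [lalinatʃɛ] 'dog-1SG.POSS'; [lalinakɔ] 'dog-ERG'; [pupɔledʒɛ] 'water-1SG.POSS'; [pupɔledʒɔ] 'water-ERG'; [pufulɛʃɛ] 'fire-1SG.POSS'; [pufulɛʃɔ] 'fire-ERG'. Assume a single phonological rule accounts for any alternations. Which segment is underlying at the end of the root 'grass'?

In [nolobodʒɛ] and [nolobogɔ] the final segment of 'grass' alternates: [dʒ] ~ [g].
If /dʒ/ were underlying and a rule turned it into [g] before the ERG suffix, 'water' would also alternate; but it has [dʒ] in both [pupɔledʒɛ] and [pupɔledʒɔ].
So /g/ is underlying, and a rule of palatalization before a front vowel — /k/ and /g/ become palato-alveolar [tʃ] and [dʒ] before a front vowel — gives [dʒ].

/g/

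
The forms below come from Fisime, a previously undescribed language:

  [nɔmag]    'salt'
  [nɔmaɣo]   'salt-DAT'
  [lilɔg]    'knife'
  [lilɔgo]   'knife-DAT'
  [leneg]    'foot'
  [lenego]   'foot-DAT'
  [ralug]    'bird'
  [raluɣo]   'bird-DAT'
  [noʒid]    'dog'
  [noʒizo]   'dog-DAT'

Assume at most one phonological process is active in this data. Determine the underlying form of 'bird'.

'bird' shows [g] ~ [ɣ] at the end of the stem ([ralug] vs [raluɣo]).
The stem 'foot' ([leneg], [lenego]) shows [g] unchanged in both environments, so [g] cannot be basic with [ɣ] derived before the DAT suffix.
The underlying segment must be /ɣ/; voiced fricatives become stops word-finally, yielding [g] there.
So 'bird' = /raluɣ/.

/raluɣ/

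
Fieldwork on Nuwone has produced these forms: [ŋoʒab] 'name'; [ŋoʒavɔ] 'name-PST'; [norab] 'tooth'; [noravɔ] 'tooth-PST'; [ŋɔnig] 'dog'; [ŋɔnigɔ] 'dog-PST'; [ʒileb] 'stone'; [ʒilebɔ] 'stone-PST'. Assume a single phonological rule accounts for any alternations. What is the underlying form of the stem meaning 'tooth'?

/norav/

The root 'tooth' surfaces as [norab] and [noravɔ], with a stem-final [b] ~ [v] alternation.
The stem 'stone' ([ʒileb], [ʒilebɔ]) shows [b] unchanged in both environments, so [b] cannot be basic with [v] derived before the PST suffix.
The underlying segment must be /v/; voiced fricatives become stops word-finally, yielding [b] there.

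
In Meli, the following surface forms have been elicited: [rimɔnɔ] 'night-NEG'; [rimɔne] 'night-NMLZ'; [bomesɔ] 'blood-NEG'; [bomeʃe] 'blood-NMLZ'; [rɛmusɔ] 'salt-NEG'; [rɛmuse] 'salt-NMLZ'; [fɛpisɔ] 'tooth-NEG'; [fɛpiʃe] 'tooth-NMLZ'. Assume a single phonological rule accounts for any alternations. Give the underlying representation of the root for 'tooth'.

/fɛpiʃ/

The stem for 'tooth' ends in [s] in [fɛpisɔ] but [ʃ] in [fɛpiʃe].
Compare 'salt', with invariant [s] in [rɛmusɔ] and [rɛmuse]: an analysis with underlying /s/ and a rule producing [ʃ] before the NMLZ suffix would wrongly predict alternation here too.
The underlying segment must be /ʃ/; palato-alveolar /ʃ/ becomes [s] when no front vowel follows, yielding [s] there.
Hence 'tooth' is /fɛpiʃ/ underlyingly.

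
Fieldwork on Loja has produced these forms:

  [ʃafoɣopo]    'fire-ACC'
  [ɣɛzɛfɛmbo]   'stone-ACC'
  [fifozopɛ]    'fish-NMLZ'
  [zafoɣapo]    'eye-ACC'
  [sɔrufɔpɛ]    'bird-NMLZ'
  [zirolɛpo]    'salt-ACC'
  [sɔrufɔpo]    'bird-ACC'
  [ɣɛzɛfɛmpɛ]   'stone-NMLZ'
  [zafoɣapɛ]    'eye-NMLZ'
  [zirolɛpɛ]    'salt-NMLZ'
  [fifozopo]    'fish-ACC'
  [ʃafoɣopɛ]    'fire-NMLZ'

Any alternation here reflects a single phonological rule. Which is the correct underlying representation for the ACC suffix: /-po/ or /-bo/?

The ACC suffix surfaces as [-bo] and [-po], depending on the final segment of the stem.
The NMLZ suffix, which begins with [p], is invariant after every stem; so [p] is not altered by any rule here.
The ACC suffix is therefore /-bo/ underlyingly, with post-vocalic devoicing: voiced stops become voiceless after a vowel.

/-bo/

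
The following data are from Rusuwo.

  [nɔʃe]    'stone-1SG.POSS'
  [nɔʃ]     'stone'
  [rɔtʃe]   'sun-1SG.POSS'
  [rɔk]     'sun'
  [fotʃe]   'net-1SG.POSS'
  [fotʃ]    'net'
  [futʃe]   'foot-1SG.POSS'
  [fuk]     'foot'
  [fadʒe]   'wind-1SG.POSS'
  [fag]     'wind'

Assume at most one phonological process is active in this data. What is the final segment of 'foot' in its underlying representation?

In [futʃe] and [fuk] the final segment of 'foot' alternates: [tʃ] ~ [k].
If /tʃ/ were underlying and a rule turned it into [k] in isolation, 'net' would also alternate; but it has [tʃ] in both [fotʃe] and [fotʃ].
Therefore /k/ is basic and [tʃ] is derived by palatalization before a front vowel (/k/ and /g/ become palato-alveolar [tʃ] and [dʒ] before a front vowel).

/k/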